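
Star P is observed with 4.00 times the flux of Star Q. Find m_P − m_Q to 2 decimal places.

m_P − m_Q = −2.5 log₁₀(F_P/F_Q) = −2.5 log₁₀(4.00) = −2.5 × (0.602) = -1.505.

-1.51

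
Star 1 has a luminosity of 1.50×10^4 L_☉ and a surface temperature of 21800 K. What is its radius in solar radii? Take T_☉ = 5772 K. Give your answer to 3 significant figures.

8.59 solar radii

R/R_☉ = √(L/L_☉) / (T/T_☉)² = √(1.50×10^4) / (3.777)²
       = 122.5 / 14.26 = 8.586.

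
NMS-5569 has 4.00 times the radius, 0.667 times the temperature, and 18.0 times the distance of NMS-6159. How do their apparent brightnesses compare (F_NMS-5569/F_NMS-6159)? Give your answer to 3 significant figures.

L_NMS-5569/L_NMS-6159 = (R_NMS-5569/R_NMS-6159)²(T_NMS-5569/T_NMS-6159)⁴ = (4.00)² × (0.667)⁴ = 3.167.
F_NMS-5569/F_NMS-6159 = (L_NMS-5569/L_NMS-6159)/(d_NMS-5569/d_NMS-6159)² = 3.167 / (18.0)² = 0.009774.

0.00977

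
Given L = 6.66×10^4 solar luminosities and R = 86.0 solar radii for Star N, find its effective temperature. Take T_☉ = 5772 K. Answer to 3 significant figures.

1.00×10^4 K

T/T_☉ = (L/L_☉)^(1/4) / (R/R_☉)^(1/2)
T = 5772 × (6.66×10^4)^(1/4) / √(86.0) = 5772 × 16.06 / 9.274 = 9999 K.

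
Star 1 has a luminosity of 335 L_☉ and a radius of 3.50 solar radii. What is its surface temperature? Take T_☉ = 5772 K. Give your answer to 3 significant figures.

1.32×10^4 K

T/T_☉ = (L/L_☉)^(1/4) / (R/R_☉)^(1/2)
T = 5772 × (335)^(1/4) / √(3.50) = 5772 × 4.278 / 1.871 = 1.320×10^4 K.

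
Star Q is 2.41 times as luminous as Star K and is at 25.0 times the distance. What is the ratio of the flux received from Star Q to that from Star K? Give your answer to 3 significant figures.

0.00386

F = L/(4πd²), so F_Q/F_K = (L_Q/L_K) / (d_Q/d_K)²
= 2.41 / (25.0)² = 2.41 / 625.0 = 0.003856.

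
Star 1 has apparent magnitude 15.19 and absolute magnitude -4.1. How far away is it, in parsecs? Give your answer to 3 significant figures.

m − M = 5 log₁₀(d/10 pc)
15.19 − (-4.1) = 19.29 = 5 log₁₀(d/10)
d = 10 × 10^(19.29/5) = 10 × 10^3.858 = 7.211×10^4 pc.

7.21×10^4 pc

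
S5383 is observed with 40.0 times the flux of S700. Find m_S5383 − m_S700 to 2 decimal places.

m_S5383 − m_S700 = −2.5 log₁₀(F_S5383/F_S700) = −2.5 log₁₀(40.0) = −2.5 × (1.602) = -4.005.

-4.01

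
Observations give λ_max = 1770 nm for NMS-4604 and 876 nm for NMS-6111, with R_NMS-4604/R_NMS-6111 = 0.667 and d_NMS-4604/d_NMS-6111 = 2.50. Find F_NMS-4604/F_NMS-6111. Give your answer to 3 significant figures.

Wien's law: T_NMS-4604/T_NMS-6111 = λ_NMS-6111/λ_NMS-4604 = 876/1770 = 0.4949.
L_NMS-4604/L_NMS-6111 = (R_NMS-4604/R_NMS-6111)²(T_NMS-4604/T_NMS-6111)⁴ = (0.667)²(0.4949)⁴ = 0.02669.
F_NMS-4604/F_NMS-6111 = (L_NMS-4604/L_NMS-6111)/(d_NMS-4604/d_NMS-6111)² = 0.02669/(2.50)² = 0.004271.

0.00427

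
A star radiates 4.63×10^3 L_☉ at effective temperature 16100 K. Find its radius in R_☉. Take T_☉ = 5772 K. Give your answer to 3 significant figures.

R/R_☉ = √(L/L_☉) / (T/T_☉)² = √(4.63×10^3) / (2.789)²
       = 68.04 / 7.780 = 8.746.

8.75 R_☉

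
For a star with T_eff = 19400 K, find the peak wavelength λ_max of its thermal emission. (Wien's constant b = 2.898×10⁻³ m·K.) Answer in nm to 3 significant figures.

149 nm

λ_max = b/T = 2.898×10⁻³ / 19400 = 1.49×10^-7 m = 149.4 nm.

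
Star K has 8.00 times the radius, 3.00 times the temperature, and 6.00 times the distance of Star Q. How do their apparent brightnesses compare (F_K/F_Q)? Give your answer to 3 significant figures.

L_K/L_Q = (R_K/R_Q)²(T_K/T_Q)⁴ = (8.00)² × (3.00)⁴ = 5184.
F_K/F_Q = (L_K/L_Q)/(d_K/d_Q)² = 5184 / (6.00)² = 144.0.

144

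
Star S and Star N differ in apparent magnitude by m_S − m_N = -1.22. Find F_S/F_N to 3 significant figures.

F_S/F_N = 10^(−(m_S − m_N)/2.5) = 10^(1.22/2.5) = 10^0.488 = 3.076.

3.08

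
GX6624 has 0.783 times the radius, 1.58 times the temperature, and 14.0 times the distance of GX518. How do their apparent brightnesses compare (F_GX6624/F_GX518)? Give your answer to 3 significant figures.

0.0195

L_GX6624/L_GX518 = (R_GX6624/R_GX518)²(T_GX6624/T_GX518)⁴ = (0.783)² × (1.58)⁴ = 3.821.
F_GX6624/F_GX518 = (L_GX6624/L_GX518)/(d_GX6624/d_GX518)² = 3.821 / (14.0)² = 0.01949.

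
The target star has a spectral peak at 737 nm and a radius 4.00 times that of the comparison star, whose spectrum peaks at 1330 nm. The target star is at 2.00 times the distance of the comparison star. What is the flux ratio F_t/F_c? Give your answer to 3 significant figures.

Wien's law: T_t/T_c = λ_c/λ_t = 1330/737 = 1.805.
L_t/L_c = (R_t/R_c)²(T_t/T_c)⁴ = (4.00)²(1.805)⁴ = 169.7.
F_t/F_c = (L_t/L_c)/(d_t/d_c)² = 169.7/(2.00)² = 42.42.

42.4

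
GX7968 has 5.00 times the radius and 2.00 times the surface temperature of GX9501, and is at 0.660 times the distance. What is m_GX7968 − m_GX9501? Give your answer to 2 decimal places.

-7.41

L_GX7968/L_GX9501 = (5.00)²(2.00)⁴ = 400.0.
F_GX7968/F_GX9501 = (L_GX7968/L_GX9501)/(d_GX7968/d_GX9501)² = 400.0/0.4356 = 918.3.
m_GX7968 − m_GX9501 = −2.5 log₁₀(918.3) = -7.41.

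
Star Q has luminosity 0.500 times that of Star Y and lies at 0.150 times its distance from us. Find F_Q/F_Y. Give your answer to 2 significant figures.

F = L/(4πd²), so F_Q/F_Y = (L_Q/L_Y) / (d_Q/d_Y)²
= 0.500 / (0.150)² = 0.500 / 0.02250 = 22.22.

22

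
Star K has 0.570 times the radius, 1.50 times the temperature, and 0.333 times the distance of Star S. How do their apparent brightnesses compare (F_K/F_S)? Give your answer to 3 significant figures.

L_K/L_S = (R_K/R_S)²(T_K/T_S)⁴ = (0.570)² × (1.50)⁴ = 1.645.
F_K/F_S = (L_K/L_S)/(d_K/d_S)² = 1.645 / (0.333)² = 14.83.

14.8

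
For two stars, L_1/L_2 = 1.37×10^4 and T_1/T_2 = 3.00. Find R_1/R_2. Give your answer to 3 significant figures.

13.0

L ∝ R²T⁴ gives R ∝ √L / T², so
R_1/R_2 = √(1.37×10^4) / (3.00)² = 117.0 / 9.000 = 13.01.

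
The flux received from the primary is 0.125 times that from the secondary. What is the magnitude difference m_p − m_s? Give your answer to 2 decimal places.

2.26

m_p − m_s = −2.5 log₁₀(F_p/F_s) = −2.5 log₁₀(0.125) = −2.5 × (-0.903) = 2.258.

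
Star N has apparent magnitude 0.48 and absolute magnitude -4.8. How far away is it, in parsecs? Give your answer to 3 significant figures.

114 pc

m − M = 5 log₁₀(d/10 pc)
0.48 − (-4.8) = 5.28 = 5 log₁₀(d/10)
d = 10 × 10^(5.28/5) = 10 × 10^1.056 = 113.8 pc.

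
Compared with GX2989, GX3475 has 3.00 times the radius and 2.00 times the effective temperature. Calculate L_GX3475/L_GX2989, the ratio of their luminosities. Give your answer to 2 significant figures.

From the Stefan–Boltzmann law, L ∝ R²T⁴, so
L_GX3475/L_GX2989 = (R_GX3475/R_GX2989)² (T_GX3475/T_GX2989)⁴ = (3.00)² × (2.00)⁴ = 9.000 × 16.00 = 144.0.

1.4×10^2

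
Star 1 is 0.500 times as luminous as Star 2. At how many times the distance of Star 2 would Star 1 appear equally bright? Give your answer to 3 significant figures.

Equal flux requires L_1/d_1² = L_2/d_2², so d_1/d_2 = √(L_1/L_2)
= √(0.500) = 0.7071.

0.707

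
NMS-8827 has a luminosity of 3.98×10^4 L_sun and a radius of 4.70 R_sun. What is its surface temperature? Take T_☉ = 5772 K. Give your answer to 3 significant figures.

3.76×10^4 K

T/T_☉ = (L/L_☉)^(1/4) / (R/R_☉)^(1/2)
T = 5772 × (3.98×10^4)^(1/4) / √(4.70) = 5772 × 14.12 / 2.168 = 3.761×10^4 K.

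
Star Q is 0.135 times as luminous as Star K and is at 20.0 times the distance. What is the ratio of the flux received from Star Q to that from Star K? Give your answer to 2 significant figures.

3.4×10^-4

F = L/(4πd²), so F_Q/F_K = (L_Q/L_K) / (d_Q/d_K)²
= 0.135 / (20.0)² = 0.135 / 400.0 = 3.375×10^-4.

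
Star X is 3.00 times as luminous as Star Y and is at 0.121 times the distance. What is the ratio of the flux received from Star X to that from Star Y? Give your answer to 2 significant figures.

2.0×10^2

F = L/(4πd²), so F_X/F_Y = (L_X/L_Y) / (d_X/d_Y)²
= 3.00 / (0.121)² = 3.00 / 0.01464 = 204.9.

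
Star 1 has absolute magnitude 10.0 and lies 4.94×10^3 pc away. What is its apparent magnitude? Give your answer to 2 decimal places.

m = M + 5 log₁₀(d/10 pc) = 10.0 + 5 log₁₀(4.94×10^3/10)
  = 10.0 + 5 × 2.694 = 10.0 + 13.47 = 23.47.

23.47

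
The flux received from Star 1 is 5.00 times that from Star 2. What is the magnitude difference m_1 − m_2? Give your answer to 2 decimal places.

m_1 − m_2 = −2.5 log₁₀(F_1/F_2) = −2.5 log₁₀(5.00) = −2.5 × (0.699) = -1.747.

-1.75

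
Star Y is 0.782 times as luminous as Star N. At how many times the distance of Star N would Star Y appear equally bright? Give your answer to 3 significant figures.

Equal flux requires L_Y/d_Y² = L_N/d_N², so d_Y/d_N = √(L_Y/L_N)
= √(0.782) = 0.8843.

0.884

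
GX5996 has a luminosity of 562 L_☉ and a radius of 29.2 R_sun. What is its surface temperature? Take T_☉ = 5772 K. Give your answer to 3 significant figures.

T/T_☉ = (L/L_☉)^(1/4) / (R/R_☉)^(1/2)
T = 5772 × (562)^(1/4) / √(29.2) = 5772 × 4.869 / 5.404 = 5201 K.

5.20×10^3 K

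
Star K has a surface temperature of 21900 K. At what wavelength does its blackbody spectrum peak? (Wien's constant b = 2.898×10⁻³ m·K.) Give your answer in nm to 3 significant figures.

132 nm

λ_max = b/T = 2.898×10⁻³ / 21900 = 1.32×10^-7 m = 132.3 nm.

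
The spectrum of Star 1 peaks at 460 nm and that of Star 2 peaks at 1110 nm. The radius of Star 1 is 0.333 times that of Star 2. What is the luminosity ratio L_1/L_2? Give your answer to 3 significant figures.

Wien's law gives T ∝ 1/λ_max, so T_1/T_2 = λ_2/λ_1 = 1110/460 = 2.413.
Then L ∝ R²T⁴ gives L_1/L_2 = (0.333)² × (2.413)⁴ = 0.1109 × 33.90 = 3.760.

3.76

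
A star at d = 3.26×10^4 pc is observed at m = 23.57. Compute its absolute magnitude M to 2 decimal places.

6.00

M = m − 5 log₁₀(d/10 pc) = 23.57 − 5 log₁₀(3.26×10^4/10)
  = 23.57 − 5 × 3.513 = 23.57 − 17.57 = 6.00.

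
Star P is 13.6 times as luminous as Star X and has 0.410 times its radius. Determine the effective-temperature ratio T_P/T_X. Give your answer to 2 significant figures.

L ∝ R²T⁴ gives T ∝ (L/R²)^(1/4), so
T_P/T_X = (13.6 / 0.410²)^(1/4) = (80.90)^(1/4) = 2.999.

3.0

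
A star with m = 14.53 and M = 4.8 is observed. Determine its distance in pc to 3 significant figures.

m − M = 5 log₁₀(d/10 pc)
14.53 − (4.8) = 9.73 = 5 log₁₀(d/10)
d = 10 × 10^(9.73/5) = 10 × 10^1.946 = 883.1 pc.

883 pc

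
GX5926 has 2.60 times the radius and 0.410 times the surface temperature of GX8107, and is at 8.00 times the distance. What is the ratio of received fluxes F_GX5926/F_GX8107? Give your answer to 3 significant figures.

0.00298

L_GX5926/L_GX8107 = (R_GX5926/R_GX8107)²(T_GX5926/T_GX8107)⁴ = (2.60)² × (0.410)⁴ = 0.1910.
F_GX5926/F_GX8107 = (L_GX5926/L_GX8107)/(d_GX5926/d_GX8107)² = 0.1910 / (8.00)² = 0.002985.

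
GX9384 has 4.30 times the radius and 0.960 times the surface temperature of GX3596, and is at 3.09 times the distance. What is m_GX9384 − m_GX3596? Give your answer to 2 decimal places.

-0.54

L_GX9384/L_GX3596 = (4.30)²(0.960)⁴ = 15.70.
F_GX9384/F_GX3596 = (L_GX9384/L_GX3596)/(d_GX9384/d_GX3596)² = 15.70/9.548 = 1.645.
m_GX9384 − m_GX3596 = −2.5 log₁₀(1.645) = -0.54.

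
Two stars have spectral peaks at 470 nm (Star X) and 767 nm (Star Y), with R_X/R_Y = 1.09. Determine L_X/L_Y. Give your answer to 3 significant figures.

8.43

Wien's law gives T ∝ 1/λ_max, so T_X/T_Y = λ_Y/λ_X = 767/470 = 1.632.
Then L ∝ R²T⁴ gives L_X/L_Y = (1.09)² × (1.632)⁴ = 1.188 × 7.092 = 8.426.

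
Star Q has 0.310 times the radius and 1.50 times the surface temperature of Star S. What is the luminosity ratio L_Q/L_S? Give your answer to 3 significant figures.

0.487

From the Stefan–Boltzmann law, L ∝ R²T⁴, so
L_Q/L_S = (R_Q/R_S)² (T_Q/T_S)⁴ = (0.310)² × (1.50)⁴ = 0.09610 × 5.062 = 0.4865.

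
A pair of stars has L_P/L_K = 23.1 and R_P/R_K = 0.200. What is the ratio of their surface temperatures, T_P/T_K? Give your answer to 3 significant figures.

4.90

L ∝ R²T⁴ gives T ∝ (L/R²)^(1/4), so
T_P/T_K = (23.1 / 0.200²)^(1/4) = (577.5)^(1/4) = 4.902.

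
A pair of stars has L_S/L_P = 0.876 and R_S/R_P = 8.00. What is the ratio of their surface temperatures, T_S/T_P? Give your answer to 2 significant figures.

0.34

L ∝ R²T⁴ gives T ∝ (L/R²)^(1/4), so
T_S/T_P = (0.876 / 8.00²)^(1/4) = (0.01369)^(1/4) = 0.3420.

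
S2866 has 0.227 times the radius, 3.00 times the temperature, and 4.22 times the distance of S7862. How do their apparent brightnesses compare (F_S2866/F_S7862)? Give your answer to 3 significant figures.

L_S2866/L_S7862 = (R_S2866/R_S7862)²(T_S2866/T_S7862)⁴ = (0.227)² × (3.00)⁴ = 4.174.
F_S2866/F_S7862 = (L_S2866/L_S7862)/(d_S2866/d_S7862)² = 4.174 / (4.22)² = 0.2344.

0.234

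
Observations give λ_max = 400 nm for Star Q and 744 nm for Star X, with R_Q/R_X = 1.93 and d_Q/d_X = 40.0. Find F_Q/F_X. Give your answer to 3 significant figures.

0.0279

Wien's law: T_Q/T_X = λ_X/λ_Q = 744/400 = 1.860.
L_Q/L_X = (R_Q/R_X)²(T_Q/T_X)⁴ = (1.93)²(1.860)⁴ = 44.58.
F_Q/F_X = (L_Q/L_X)/(d_Q/d_X)² = 44.58/(40.0)² = 0.02786.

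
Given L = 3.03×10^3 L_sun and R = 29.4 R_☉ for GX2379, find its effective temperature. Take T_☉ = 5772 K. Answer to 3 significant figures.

7.90×10^3 K

T/T_☉ = (L/L_☉)^(1/4) / (R/R_☉)^(1/2)
T = 5772 × (3.03×10^3)^(1/4) / √(29.4) = 5772 × 7.419 / 5.422 = 7898 K.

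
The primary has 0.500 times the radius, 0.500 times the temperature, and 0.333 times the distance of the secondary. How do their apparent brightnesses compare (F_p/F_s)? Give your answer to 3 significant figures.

0.141

L_p/L_s = (R_p/R_s)²(T_p/T_s)⁴ = (0.500)² × (0.500)⁴ = 0.01562.
F_p/F_s = (L_p/L_s)/(d_p/d_s)² = 0.01562 / (0.333)² = 0.1409.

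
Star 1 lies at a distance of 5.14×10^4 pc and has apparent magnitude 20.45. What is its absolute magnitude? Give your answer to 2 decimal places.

1.90

M = m − 5 log₁₀(d/10 pc) = 20.45 − 5 log₁₀(5.14×10^4/10)
  = 20.45 − 5 × 3.711 = 20.45 − 18.55 = 1.90.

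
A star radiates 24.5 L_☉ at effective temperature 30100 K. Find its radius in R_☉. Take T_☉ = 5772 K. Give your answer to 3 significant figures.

R/R_☉ = √(L/L_☉) / (T/T_☉)² = √(24.5) / (5.215)²
       = 4.950 / 27.19 = 0.1820.

0.182 R_☉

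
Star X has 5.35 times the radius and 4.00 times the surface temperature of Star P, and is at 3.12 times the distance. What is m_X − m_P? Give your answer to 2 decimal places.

L_X/L_P = (5.35)²(4.00)⁴ = 7327.
F_X/F_P = (L_X/L_P)/(d_X/d_P)² = 7327/9.734 = 752.7.
m_X − m_P = −2.5 log₁₀(752.7) = -7.19.

-7.19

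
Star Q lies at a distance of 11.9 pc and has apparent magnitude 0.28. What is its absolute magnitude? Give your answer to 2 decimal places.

-0.10

M = m − 5 log₁₀(d/10 pc) = 0.28 − 5 log₁₀(11.9/10)
  = 0.28 − 5 × 0.076 = 0.28 − 0.38 = -0.10.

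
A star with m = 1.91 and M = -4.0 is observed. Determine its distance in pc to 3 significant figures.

152 pc

m − M = 5 log₁₀(d/10 pc)
1.91 − (-4.0) = 5.91 = 5 log₁₀(d/10)
d = 10 × 10^(5.91/5) = 10 × 10^1.182 = 152.1 pc.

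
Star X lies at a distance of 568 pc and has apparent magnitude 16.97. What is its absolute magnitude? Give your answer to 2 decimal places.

8.20

M = m − 5 log₁₀(d/10 pc) = 16.97 − 5 log₁₀(568/10)
  = 16.97 − 5 × 1.754 = 16.97 − 8.77 = 8.20.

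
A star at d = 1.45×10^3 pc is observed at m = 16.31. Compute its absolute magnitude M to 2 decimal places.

M = m − 5 log₁₀(d/10 pc) = 16.31 − 5 log₁₀(1.45×10^3/10)
  = 16.31 − 5 × 2.161 = 16.31 − 10.81 = 5.50.

5.50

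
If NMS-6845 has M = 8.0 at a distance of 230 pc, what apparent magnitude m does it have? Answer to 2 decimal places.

m = M + 5 log₁₀(d/10 pc) = 8.0 + 5 log₁₀(230/10)
  = 8.0 + 5 × 1.362 = 8.0 + 6.81 = 14.81.

14.81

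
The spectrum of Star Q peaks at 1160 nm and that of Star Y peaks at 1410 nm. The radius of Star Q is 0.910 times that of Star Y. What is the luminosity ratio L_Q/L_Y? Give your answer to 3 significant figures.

1.81

Wien's law gives T ∝ 1/λ_max, so T_Q/T_Y = λ_Y/λ_Q = 1410/1160 = 1.216.
Then L ∝ R²T⁴ gives L_Q/L_Y = (0.910)² × (1.216)⁴ = 0.8281 × 2.183 = 1.808.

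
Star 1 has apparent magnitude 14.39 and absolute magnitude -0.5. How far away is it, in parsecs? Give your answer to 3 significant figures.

9.51×10^3 pc

m − M = 5 log₁₀(d/10 pc)
14.39 − (-0.5) = 14.89 = 5 log₁₀(d/10)
d = 10 × 10^(14.89/5) = 10 × 10^2.978 = 9506 pc.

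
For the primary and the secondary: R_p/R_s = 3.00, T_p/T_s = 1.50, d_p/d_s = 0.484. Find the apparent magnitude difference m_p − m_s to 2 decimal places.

L_p/L_s = (3.00)²(1.50)⁴ = 45.56.
F_p/F_s = (L_p/L_s)/(d_p/d_s)² = 45.56/0.2343 = 194.5.
m_p − m_s = −2.5 log₁₀(194.5) = -5.72.

-5.72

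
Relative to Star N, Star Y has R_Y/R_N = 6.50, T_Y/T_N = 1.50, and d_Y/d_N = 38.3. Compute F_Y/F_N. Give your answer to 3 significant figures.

0.146

L_Y/L_N = (R_Y/R_N)²(T_Y/T_N)⁴ = (6.50)² × (1.50)⁴ = 213.9.
F_Y/F_N = (L_Y/L_N)/(d_Y/d_N)² = 213.9 / (38.3)² = 0.1458.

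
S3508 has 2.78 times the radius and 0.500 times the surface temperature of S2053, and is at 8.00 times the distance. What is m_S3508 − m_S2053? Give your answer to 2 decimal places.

5.31

L_S3508/L_S2053 = (2.78)²(0.500)⁴ = 0.4830.
F_S3508/F_S2053 = (L_S3508/L_S2053)/(d_S3508/d_S2053)² = 0.4830/64.00 = 0.007547.
m_S3508 − m_S2053 = −2.5 log₁₀(0.007547) = 5.31.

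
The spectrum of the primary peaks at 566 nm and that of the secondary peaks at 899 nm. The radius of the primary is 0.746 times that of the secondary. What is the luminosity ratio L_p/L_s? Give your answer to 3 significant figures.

Wien's law gives T ∝ 1/λ_max, so T_p/T_s = λ_s/λ_p = 899/566 = 1.588.
Then L ∝ R²T⁴ gives L_p/L_s = (0.746)² × (1.588)⁴ = 0.5565 × 6.365 = 3.542.

3.54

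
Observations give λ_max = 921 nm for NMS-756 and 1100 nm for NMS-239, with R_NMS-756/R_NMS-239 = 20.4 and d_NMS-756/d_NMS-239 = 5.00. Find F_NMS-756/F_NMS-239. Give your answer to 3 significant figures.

Wien's law: T_NMS-756/T_NMS-239 = λ_NMS-239/λ_NMS-756 = 1100/921 = 1.194.
L_NMS-756/L_NMS-239 = (R_NMS-756/R_NMS-239)²(T_NMS-756/T_NMS-239)⁴ = (20.4)²(1.194)⁴ = 846.8.
F_NMS-756/F_NMS-239 = (L_NMS-756/L_NMS-239)/(d_NMS-756/d_NMS-239)² = 846.8/(5.00)² = 33.87.

33.9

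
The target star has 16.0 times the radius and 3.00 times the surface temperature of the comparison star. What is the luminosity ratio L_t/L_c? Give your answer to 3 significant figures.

From the Stefan–Boltzmann law, L ∝ R²T⁴, so
L_t/L_c = (R_t/R_c)² (T_t/T_c)⁴ = (16.0)² × (3.00)⁴ = 256.0 × 81.00 = 2.074×10^4.

2.07×10^4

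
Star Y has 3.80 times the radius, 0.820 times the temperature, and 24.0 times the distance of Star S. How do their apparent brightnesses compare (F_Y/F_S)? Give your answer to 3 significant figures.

L_Y/L_S = (R_Y/R_S)²(T_Y/T_S)⁴ = (3.80)² × (0.820)⁴ = 6.529.
F_Y/F_S = (L_Y/L_S)/(d_Y/d_S)² = 6.529 / (24.0)² = 0.01133.

0.0113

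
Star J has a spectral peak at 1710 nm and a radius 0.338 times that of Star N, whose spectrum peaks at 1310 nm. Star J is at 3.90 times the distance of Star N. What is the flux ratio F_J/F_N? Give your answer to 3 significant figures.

Wien's law: T_J/T_N = λ_N/λ_J = 1310/1710 = 0.7661.
L_J/L_N = (R_J/R_N)²(T_J/T_N)⁴ = (0.338)²(0.7661)⁴ = 0.03935.
F_J/F_N = (L_J/L_N)/(d_J/d_N)² = 0.03935/(3.90)² = 0.002587.

0.00259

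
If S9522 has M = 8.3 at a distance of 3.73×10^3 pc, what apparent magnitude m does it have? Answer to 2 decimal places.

21.16

m = M + 5 log₁₀(d/10 pc) = 8.3 + 5 log₁₀(3.73×10^3/10)
  = 8.3 + 5 × 2.572 = 8.3 + 12.86 = 21.16.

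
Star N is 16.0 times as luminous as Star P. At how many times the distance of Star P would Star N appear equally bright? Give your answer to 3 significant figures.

Equal flux requires L_N/d_N² = L_P/d_P², so d_N/d_P = √(L_N/L_P)
= √(16.0) = 4.000.

4.00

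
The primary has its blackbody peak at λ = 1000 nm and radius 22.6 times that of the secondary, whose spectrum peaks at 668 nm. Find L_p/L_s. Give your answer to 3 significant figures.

Wien's law gives T ∝ 1/λ_max, so T_p/T_s = λ_s/λ_p = 668/1000 = 0.6680.
Then L ∝ R²T⁴ gives L_p/L_s = (22.6)² × (0.6680)⁴ = 510.8 × 0.1991 = 101.7.

102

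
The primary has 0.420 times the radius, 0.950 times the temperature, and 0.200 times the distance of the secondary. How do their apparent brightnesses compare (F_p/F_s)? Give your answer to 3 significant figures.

3.59

L_p/L_s = (R_p/R_s)²(T_p/T_s)⁴ = (0.420)² × (0.950)⁴ = 0.1437.
F_p/F_s = (L_p/L_s)/(d_p/d_s)² = 0.1437 / (0.200)² = 3.592.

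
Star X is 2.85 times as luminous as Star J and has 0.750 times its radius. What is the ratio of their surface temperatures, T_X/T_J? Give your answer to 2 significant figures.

L ∝ R²T⁴ gives T ∝ (L/R²)^(1/4), so
T_X/T_J = (2.85 / 0.750²)^(1/4) = (5.067)^(1/4) = 1.500.

1.5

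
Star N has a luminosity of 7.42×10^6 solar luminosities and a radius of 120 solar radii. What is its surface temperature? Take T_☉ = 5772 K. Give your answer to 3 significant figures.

2.75×10^4 K

T/T_☉ = (L/L_☉)^(1/4) / (R/R_☉)^(1/2)
T = 5772 × (7.42×10^6)^(1/4) / √(120) = 5772 × 52.19 / 10.95 = 2.750×10^4 K.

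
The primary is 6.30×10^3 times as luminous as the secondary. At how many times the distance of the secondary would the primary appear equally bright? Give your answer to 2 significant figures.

Equal flux requires L_p/d_p² = L_s/d_s², so d_p/d_s = √(L_p/L_s)
= √(6.30×10^3) = 79.37.

79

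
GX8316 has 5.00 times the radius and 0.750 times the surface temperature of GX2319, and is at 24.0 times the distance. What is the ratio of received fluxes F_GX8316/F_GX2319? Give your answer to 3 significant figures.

0.0137

L_GX8316/L_GX2319 = (R_GX8316/R_GX2319)²(T_GX8316/T_GX2319)⁴ = (5.00)² × (0.750)⁴ = 7.910.
F_GX8316/F_GX2319 = (L_GX8316/L_GX2319)/(d_GX8316/d_GX2319)² = 7.910 / (24.0)² = 0.01373.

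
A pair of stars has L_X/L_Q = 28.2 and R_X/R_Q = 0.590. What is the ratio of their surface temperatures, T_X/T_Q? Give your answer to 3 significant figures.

L ∝ R²T⁴ gives T ∝ (L/R²)^(1/4), so
T_X/T_Q = (28.2 / 0.590²)^(1/4) = (81.01)^(1/4) = 3.000.

3.00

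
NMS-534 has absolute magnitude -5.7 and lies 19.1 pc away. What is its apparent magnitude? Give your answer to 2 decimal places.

-4.29

m = M + 5 log₁₀(d/10 pc) = -5.7 + 5 log₁₀(19.1/10)
  = -5.7 + 5 × 0.281 = -5.7 + 1.41 = -4.29.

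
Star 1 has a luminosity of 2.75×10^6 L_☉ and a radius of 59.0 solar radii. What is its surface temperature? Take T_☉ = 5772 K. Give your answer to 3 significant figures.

T/T_☉ = (L/L_☉)^(1/4) / (R/R_☉)^(1/2)
T = 5772 × (2.75×10^6)^(1/4) / √(59.0) = 5772 × 40.72 / 7.681 = 3.060×10^4 K.

3.06×10^4 K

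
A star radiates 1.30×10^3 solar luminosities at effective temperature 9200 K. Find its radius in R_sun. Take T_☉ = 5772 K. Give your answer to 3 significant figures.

R/R_☉ = √(L/L_☉) / (T/T_☉)² = √(1.30×10^3) / (1.594)²
       = 36.06 / 2.541 = 14.19.

14.2 R_sun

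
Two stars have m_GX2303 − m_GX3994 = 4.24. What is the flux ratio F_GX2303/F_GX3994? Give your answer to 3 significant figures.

F_GX2303/F_GX3994 = 10^(−(m_GX2303 − m_GX3994)/2.5) = 10^(-4.24/2.5) = 10^-1.696 = 0.02014.

0.0201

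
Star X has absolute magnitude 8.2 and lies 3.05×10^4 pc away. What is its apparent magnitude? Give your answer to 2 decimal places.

m = M + 5 log₁₀(d/10 pc) = 8.2 + 5 log₁₀(3.05×10^4/10)
  = 8.2 + 5 × 3.484 = 8.2 + 17.42 = 25.62.

25.62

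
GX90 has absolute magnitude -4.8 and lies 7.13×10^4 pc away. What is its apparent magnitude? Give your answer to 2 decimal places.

14.47

m = M + 5 log₁₀(d/10 pc) = -4.8 + 5 log₁₀(7.13×10^4/10)
  = -4.8 + 5 × 3.853 = -4.8 + 19.27 = 14.47.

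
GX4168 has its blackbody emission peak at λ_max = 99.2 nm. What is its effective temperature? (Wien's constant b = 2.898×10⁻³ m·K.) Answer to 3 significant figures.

T = b/λ_max = 2.898×10⁻³ / (99.2×10⁻⁹) = 2.921×10^4 K.

2.92×10^4 K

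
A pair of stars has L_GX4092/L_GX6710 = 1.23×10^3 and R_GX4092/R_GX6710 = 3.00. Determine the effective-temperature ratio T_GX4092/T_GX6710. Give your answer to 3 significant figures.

L ∝ R²T⁴ gives T ∝ (L/R²)^(1/4), so
T_GX4092/T_GX6710 = (1.23×10^3 / 3.00²)^(1/4) = (136.7)^(1/4) = 3.419.

3.42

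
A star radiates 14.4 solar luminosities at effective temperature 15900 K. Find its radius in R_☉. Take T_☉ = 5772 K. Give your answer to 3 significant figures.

0.500 R_☉

R/R_☉ = √(L/L_☉) / (T/T_☉)² = √(14.4) / (2.755)²
       = 3.795 / 7.588 = 0.5001.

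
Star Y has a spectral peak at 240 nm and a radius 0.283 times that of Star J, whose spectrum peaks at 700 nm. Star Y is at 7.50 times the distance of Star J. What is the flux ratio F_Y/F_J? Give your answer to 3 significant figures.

0.103

Wien's law: T_Y/T_J = λ_J/λ_Y = 700/240 = 2.917.
L_Y/L_J = (R_Y/R_J)²(T_Y/T_J)⁴ = (0.283)²(2.917)⁴ = 5.796.
F_Y/F_J = (L_Y/L_J)/(d_Y/d_J)² = 5.796/(7.50)² = 0.1030.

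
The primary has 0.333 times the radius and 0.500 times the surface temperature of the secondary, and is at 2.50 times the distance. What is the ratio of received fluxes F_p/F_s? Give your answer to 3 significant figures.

0.00111

L_p/L_s = (R_p/R_s)²(T_p/T_s)⁴ = (0.333)² × (0.500)⁴ = 0.006931.
F_p/F_s = (L_p/L_s)/(d_p/d_s)² = 0.006931 / (2.50)² = 0.001109.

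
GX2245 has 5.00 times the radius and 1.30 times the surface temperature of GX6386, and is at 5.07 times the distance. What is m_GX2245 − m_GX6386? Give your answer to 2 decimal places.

-1.11

L_GX2245/L_GX6386 = (5.00)²(1.30)⁴ = 71.40.
F_GX2245/F_GX6386 = (L_GX2245/L_GX6386)/(d_GX2245/d_GX6386)² = 71.40/25.70 = 2.778.
m_GX2245 − m_GX6386 = −2.5 log₁₀(2.778) = -1.11.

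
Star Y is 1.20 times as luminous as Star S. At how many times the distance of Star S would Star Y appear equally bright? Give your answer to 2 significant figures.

1.1

Equal flux requires L_Y/d_Y² = L_S/d_S², so d_Y/d_S = √(L_Y/L_S)
= √(1.20) = 1.095.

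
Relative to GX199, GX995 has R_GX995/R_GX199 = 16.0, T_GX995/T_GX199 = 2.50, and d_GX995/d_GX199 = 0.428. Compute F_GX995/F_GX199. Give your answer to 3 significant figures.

L_GX995/L_GX199 = (R_GX995/R_GX199)²(T_GX995/T_GX199)⁴ = (16.0)² × (2.50)⁴ = 1.000×10^4.
F_GX995/F_GX199 = (L_GX995/L_GX199)/(d_GX995/d_GX199)² = 1.000×10^4 / (0.428)² = 5.459×10^4.

5.46×10^4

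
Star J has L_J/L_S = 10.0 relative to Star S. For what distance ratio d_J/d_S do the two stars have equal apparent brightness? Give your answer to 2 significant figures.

Equal flux requires L_J/d_J² = L_S/d_S², so d_J/d_S = √(L_J/L_S)
= √(10.0) = 3.162.

3.2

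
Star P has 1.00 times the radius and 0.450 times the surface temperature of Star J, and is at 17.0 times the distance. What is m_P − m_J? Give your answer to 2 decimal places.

L_P/L_J = (1.00)²(0.450)⁴ = 0.04101.
F_P/F_J = (L_P/L_J)/(d_P/d_J)² = 0.04101/289.0 = 1.419×10^-4.
m_P − m_J = −2.5 log₁₀(1.419×10^-4) = 9.62.

9.62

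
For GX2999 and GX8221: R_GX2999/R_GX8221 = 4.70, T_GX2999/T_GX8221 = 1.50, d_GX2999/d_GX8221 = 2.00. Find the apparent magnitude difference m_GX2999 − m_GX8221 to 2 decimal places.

-3.62

L_GX2999/L_GX8221 = (4.70)²(1.50)⁴ = 111.8.
F_GX2999/F_GX8221 = (L_GX2999/L_GX8221)/(d_GX2999/d_GX8221)² = 111.8/4.000 = 27.96.
m_GX2999 − m_GX8221 = −2.5 log₁₀(27.96) = -3.62.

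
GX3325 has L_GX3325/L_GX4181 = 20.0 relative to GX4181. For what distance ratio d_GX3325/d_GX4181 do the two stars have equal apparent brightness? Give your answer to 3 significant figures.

4.47

Equal flux requires L_GX3325/d_GX3325² = L_GX4181/d_GX4181², so d_GX3325/d_GX4181 = √(L_GX3325/L_GX4181)
= √(20.0) = 4.472.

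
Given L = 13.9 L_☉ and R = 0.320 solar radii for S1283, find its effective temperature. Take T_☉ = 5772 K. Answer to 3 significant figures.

T/T_☉ = (L/L_☉)^(1/4) / (R/R_☉)^(1/2)
T = 5772 × (13.9)^(1/4) / √(0.320) = 5772 × 1.931 / 0.5657 = 1.970×10^4 K.

1.97×10^4 K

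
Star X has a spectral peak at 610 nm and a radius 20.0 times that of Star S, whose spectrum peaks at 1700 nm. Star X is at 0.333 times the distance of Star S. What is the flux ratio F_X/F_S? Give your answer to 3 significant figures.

2.18×10^5

Wien's law: T_X/T_S = λ_S/λ_X = 1700/610 = 2.787.
L_X/L_S = (R_X/R_S)²(T_X/T_S)⁴ = (20.0)²(2.787)⁴ = 2.413×10^4.
F_X/F_S = (L_X/L_S)/(d_X/d_S)² = 2.413×10^4/(0.333)² = 2.176×10^5.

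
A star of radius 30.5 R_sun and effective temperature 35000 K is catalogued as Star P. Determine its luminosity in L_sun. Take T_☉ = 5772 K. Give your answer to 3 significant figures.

1.26×10^6 L_sun

L/L_☉ = (R/R_☉)² (T/T_☉)⁴ = (30.5)² × (35000/5772)⁴
       = 930.2 × (6.064)⁴ = 930.2 × 1352 = 1.258×10^6.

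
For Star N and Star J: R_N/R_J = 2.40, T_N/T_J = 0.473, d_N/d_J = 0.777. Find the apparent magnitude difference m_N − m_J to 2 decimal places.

0.80

L_N/L_J = (2.40)²(0.473)⁴ = 0.2883.
F_N/F_J = (L_N/L_J)/(d_N/d_J)² = 0.2883/0.6037 = 0.4776.
m_N − m_J = −2.5 log₁₀(0.4776) = 0.80.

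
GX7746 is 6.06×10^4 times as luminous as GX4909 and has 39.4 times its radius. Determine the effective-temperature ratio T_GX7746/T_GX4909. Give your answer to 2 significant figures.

L ∝ R²T⁴ gives T ∝ (L/R²)^(1/4), so
T_GX7746/T_GX4909 = (6.06×10^4 / 39.4²)^(1/4) = (39.04)^(1/4) = 2.500.

2.5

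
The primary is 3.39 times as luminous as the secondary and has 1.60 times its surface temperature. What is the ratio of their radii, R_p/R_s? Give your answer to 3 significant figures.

L ∝ R²T⁴ gives R ∝ √L / T², so
R_p/R_s = √(3.39) / (1.60)² = 1.841 / 2.560 = 0.7192.

0.719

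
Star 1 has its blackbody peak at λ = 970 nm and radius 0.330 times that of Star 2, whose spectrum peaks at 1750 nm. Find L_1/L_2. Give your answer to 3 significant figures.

1.15

Wien's law gives T ∝ 1/λ_max, so T_1/T_2 = λ_2/λ_1 = 1750/970 = 1.804.
Then L ∝ R²T⁴ gives L_1/L_2 = (0.330)² × (1.804)⁴ = 0.1089 × 10.59 = 1.154.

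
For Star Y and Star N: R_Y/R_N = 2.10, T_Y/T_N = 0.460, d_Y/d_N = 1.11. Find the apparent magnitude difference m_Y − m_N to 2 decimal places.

1.99

L_Y/L_N = (2.10)²(0.460)⁴ = 0.1975.
F_Y/F_N = (L_Y/L_N)/(d_Y/d_N)² = 0.1975/1.232 = 0.1603.
m_Y − m_N = −2.5 log₁₀(0.1603) = 1.99.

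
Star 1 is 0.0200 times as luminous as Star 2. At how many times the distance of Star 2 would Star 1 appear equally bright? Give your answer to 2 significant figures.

Equal flux requires L_1/d_1² = L_2/d_2², so d_1/d_2 = √(L_1/L_2)
= √(0.0200) = 0.1414.

0.14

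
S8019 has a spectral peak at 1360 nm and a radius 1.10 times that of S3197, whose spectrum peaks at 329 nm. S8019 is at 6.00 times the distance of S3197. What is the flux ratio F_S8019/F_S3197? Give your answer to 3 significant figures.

Wien's law: T_S8019/T_S3197 = λ_S3197/λ_S8019 = 329/1360 = 0.2419.
L_S8019/L_S3197 = (R_S8019/R_S3197)²(T_S8019/T_S3197)⁴ = (1.10)²(0.2419)⁴ = 0.004144.
F_S8019/F_S3197 = (L_S8019/L_S3197)/(d_S8019/d_S3197)² = 0.004144/(6.00)² = 1.151×10^-4.

1.15×10^-4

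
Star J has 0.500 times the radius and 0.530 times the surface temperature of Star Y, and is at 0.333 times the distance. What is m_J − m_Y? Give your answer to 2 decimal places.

1.87

L_J/L_Y = (0.500)²(0.530)⁴ = 0.01973.
F_J/F_Y = (L_J/L_Y)/(d_J/d_Y)² = 0.01973/0.1109 = 0.1779.
m_J − m_Y = −2.5 log₁₀(0.1779) = 1.87.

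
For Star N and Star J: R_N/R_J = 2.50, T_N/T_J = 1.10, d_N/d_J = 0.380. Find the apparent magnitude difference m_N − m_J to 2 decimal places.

L_N/L_J = (2.50)²(1.10)⁴ = 9.151.
F_N/F_J = (L_N/L_J)/(d_N/d_J)² = 9.151/0.1444 = 63.37.
m_N − m_J = −2.5 log₁₀(63.37) = -4.50.

-4.50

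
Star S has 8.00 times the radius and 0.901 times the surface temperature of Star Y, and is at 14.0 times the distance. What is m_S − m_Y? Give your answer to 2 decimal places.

L_S/L_Y = (8.00)²(0.901)⁴ = 42.18.
F_S/F_Y = (L_S/L_Y)/(d_S/d_Y)² = 42.18/196.0 = 0.2152.
m_S − m_Y = −2.5 log₁₀(0.2152) = 1.67.

1.67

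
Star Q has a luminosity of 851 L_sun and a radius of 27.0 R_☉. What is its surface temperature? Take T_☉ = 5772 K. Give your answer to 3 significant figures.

6.00×10^3 K

T/T_☉ = (L/L_☉)^(1/4) / (R/R_☉)^(1/2)
T = 5772 × (851)^(1/4) / √(27.0) = 5772 × 5.401 / 5.196 = 6000 K.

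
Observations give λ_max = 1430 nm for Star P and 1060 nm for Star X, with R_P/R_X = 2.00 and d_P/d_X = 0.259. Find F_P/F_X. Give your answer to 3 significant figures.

18.0

Wien's law: T_P/T_X = λ_X/λ_P = 1060/1430 = 0.7413.
L_P/L_X = (R_P/R_X)²(T_P/T_X)⁴ = (2.00)²(0.7413)⁴ = 1.208.
F_P/F_X = (L_P/L_X)/(d_P/d_X)² = 1.208/(0.259)² = 18.00.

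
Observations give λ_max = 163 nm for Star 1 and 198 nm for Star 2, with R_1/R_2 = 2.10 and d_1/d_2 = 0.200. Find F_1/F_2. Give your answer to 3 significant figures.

240

Wien's law: T_1/T_2 = λ_2/λ_1 = 198/163 = 1.215.
L_1/L_2 = (R_1/R_2)²(T_1/T_2)⁴ = (2.10)²(1.215)⁴ = 9.602.
F_1/F_2 = (L_1/L_2)/(d_1/d_2)² = 9.602/(0.200)² = 240.0.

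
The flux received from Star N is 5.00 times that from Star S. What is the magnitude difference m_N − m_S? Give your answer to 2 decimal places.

-1.75

m_N − m_S = −2.5 log₁₀(F_N/F_S) = −2.5 log₁₀(5.00) = −2.5 × (0.699) = -1.747.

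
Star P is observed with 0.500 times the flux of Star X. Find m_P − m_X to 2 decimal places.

0.75

m_P − m_X = −2.5 log₁₀(F_P/F_X) = −2.5 log₁₀(0.500) = −2.5 × (-0.301) = 0.753.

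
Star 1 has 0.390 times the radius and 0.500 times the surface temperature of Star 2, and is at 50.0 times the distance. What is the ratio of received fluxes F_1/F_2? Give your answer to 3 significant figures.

L_1/L_2 = (R_1/R_2)²(T_1/T_2)⁴ = (0.390)² × (0.500)⁴ = 0.009506.
F_1/F_2 = (L_1/L_2)/(d_1/d_2)² = 0.009506 / (50.0)² = 3.803×10^-6.

3.80×10^-6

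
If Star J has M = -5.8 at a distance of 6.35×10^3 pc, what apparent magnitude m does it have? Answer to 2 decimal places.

m = M + 5 log₁₀(d/10 pc) = -5.8 + 5 log₁₀(6.35×10^3/10)
  = -5.8 + 5 × 2.803 = -5.8 + 14.01 = 8.21.

8.21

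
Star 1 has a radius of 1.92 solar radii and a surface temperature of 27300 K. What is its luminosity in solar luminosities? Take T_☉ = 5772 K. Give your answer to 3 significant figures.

1.84×10^3 solar luminosities

L/L_☉ = (R/R_☉)² (T/T_☉)⁴ = (1.92)² × (27300/5772)⁴
       = 3.686 × (4.730)⁴ = 3.686 × 500.4 = 1845.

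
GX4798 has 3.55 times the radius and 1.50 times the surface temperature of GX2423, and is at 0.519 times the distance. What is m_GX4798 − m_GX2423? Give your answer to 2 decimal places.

L_GX4798/L_GX2423 = (3.55)²(1.50)⁴ = 63.80.
F_GX4798/F_GX2423 = (L_GX4798/L_GX2423)/(d_GX4798/d_GX2423)² = 63.80/0.2694 = 236.9.
m_GX4798 − m_GX2423 = −2.5 log₁₀(236.9) = -5.94.

-5.94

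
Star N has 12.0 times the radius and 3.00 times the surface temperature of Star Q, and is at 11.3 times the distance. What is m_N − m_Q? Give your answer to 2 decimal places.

L_N/L_Q = (12.0)²(3.00)⁴ = 1.166×10^4.
F_N/F_Q = (L_N/L_Q)/(d_N/d_Q)² = 1.166×10^4/127.7 = 91.35.
m_N − m_Q = −2.5 log₁₀(91.35) = -4.90.

-4.90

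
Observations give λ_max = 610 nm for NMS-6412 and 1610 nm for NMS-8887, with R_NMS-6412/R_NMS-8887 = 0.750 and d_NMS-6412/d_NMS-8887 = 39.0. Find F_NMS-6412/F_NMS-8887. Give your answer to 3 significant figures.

0.0179

Wien's law: T_NMS-6412/T_NMS-8887 = λ_NMS-8887/λ_NMS-6412 = 1610/610 = 2.639.
L_NMS-6412/L_NMS-8887 = (R_NMS-6412/R_NMS-8887)²(T_NMS-6412/T_NMS-8887)⁴ = (0.750)²(2.639)⁴ = 27.30.
F_NMS-6412/F_NMS-8887 = (L_NMS-6412/L_NMS-8887)/(d_NMS-6412/d_NMS-8887)² = 27.30/(39.0)² = 0.01795.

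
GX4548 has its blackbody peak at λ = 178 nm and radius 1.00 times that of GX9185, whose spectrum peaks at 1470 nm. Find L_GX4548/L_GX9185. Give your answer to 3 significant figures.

Wien's law gives T ∝ 1/λ_max, so T_GX4548/T_GX9185 = λ_GX9185/λ_GX4548 = 1470/178 = 8.258.
Then L ∝ R²T⁴ gives L_GX4548/L_GX9185 = (1.00)² × (8.258)⁴ = 1.000 × 4651 = 4651.

4.65×10^3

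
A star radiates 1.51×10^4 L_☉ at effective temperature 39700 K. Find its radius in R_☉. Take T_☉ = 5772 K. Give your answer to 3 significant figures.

2.60 R_☉

R/R_☉ = √(L/L_☉) / (T/T_☉)² = √(1.51×10^4) / (6.878)²
       = 122.9 / 47.31 = 2.598.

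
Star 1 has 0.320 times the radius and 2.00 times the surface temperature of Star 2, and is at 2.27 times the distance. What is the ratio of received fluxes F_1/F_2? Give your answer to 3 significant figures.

L_1/L_2 = (R_1/R_2)²(T_1/T_2)⁴ = (0.320)² × (2.00)⁴ = 1.638.
F_1/F_2 = (L_1/L_2)/(d_1/d_2)² = 1.638 / (2.27)² = 0.3180.

0.318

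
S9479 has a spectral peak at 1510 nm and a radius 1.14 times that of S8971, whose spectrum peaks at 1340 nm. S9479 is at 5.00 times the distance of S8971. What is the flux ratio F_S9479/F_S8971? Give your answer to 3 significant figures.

Wien's law: T_S9479/T_S8971 = λ_S8971/λ_S9479 = 1340/1510 = 0.8874.
L_S9479/L_S8971 = (R_S9479/R_S8971)²(T_S9479/T_S8971)⁴ = (1.14)²(0.8874)⁴ = 0.8060.
F_S9479/F_S8971 = (L_S9479/L_S8971)/(d_S9479/d_S8971)² = 0.8060/(5.00)² = 0.03224.

0.0322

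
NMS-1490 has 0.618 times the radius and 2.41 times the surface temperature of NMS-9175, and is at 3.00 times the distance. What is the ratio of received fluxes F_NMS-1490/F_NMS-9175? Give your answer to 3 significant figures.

L_NMS-1490/L_NMS-9175 = (R_NMS-1490/R_NMS-9175)²(T_NMS-1490/T_NMS-9175)⁴ = (0.618)² × (2.41)⁴ = 12.88.
F_NMS-1490/F_NMS-9175 = (L_NMS-1490/L_NMS-9175)/(d_NMS-1490/d_NMS-9175)² = 12.88 / (3.00)² = 1.432.

1.43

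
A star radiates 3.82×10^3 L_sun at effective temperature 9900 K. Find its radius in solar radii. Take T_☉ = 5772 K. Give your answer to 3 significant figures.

21.0 solar radii

R/R_☉ = √(L/L_☉) / (T/T_☉)² = √(3.82×10^3) / (1.715)²
       = 61.81 / 2.942 = 21.01.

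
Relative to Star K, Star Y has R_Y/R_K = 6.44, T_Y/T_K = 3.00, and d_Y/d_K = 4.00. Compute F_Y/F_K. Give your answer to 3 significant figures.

210

L_Y/L_K = (R_Y/R_K)²(T_Y/T_K)⁴ = (6.44)² × (3.00)⁴ = 3359.
F_Y/F_K = (L_Y/L_K)/(d_Y/d_K)² = 3359 / (4.00)² = 210.0.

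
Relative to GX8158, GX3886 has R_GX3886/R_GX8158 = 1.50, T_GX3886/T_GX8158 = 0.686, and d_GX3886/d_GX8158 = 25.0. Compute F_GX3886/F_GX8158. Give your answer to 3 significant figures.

7.97×10^-4

L_GX3886/L_GX8158 = (R_GX3886/R_GX8158)²(T_GX3886/T_GX8158)⁴ = (1.50)² × (0.686)⁴ = 0.4983.
F_GX3886/F_GX8158 = (L_GX3886/L_GX8158)/(d_GX3886/d_GX8158)² = 0.4983 / (25.0)² = 7.973×10^-4.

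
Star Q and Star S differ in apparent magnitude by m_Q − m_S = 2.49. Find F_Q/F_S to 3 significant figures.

F_Q/F_S = 10^(−(m_Q − m_S)/2.5) = 10^(-2.49/2.5) = 10^-0.996 = 0.1009.

0.101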